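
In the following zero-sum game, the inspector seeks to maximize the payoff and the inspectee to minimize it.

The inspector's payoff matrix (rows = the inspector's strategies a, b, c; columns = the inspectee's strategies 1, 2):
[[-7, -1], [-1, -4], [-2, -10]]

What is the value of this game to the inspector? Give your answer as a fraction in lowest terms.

Row c is strictly dominated by row b, so the inspector never plays it.
The remaining 2×2 game on (a, b) × (1, 2) has no saddle point. Let the inspector play a with probability p; indifference gives −7p − (1−p) = −p − 4(1−p), so p = 1/3.
Similarly the inspectee's optimal q on 1 is 1/3, and the value is -7·(1/3) + (-1)·(2/3) = -3.

-3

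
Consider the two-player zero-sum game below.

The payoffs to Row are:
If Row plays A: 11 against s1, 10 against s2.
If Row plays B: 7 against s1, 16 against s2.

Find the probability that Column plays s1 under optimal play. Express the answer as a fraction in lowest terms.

3/5

Row minima are 10 and 7, so Row's maximin is 10; column maxima are 11 and 16, so Column's minimax is 11. These differ, so the equilibrium is in mixed strategies.
Let Column play s1 with probability q. Row is indifferent when 11q + 10(1−q) = 7q + 16(1−q), giving q = 3/5.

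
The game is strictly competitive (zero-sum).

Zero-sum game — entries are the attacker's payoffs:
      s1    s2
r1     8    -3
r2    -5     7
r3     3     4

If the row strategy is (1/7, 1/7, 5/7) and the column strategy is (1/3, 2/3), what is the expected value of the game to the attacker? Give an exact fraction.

22/7

Against (1/3, 2/3), each row's expected payoff is r1: 2/3; r2: 3; r3: 11/3.
Taking the (1/7, 1/7, 5/7)-weighted average: (1/7)·(2/3) + (1/7)·(3) + (5/7)·(11/3) = 22/7.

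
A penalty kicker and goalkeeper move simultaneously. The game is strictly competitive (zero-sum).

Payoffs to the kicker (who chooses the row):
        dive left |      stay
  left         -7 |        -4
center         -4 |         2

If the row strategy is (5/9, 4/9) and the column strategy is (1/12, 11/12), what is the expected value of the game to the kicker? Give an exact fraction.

Against (1/12, 11/12), each row's expected payoff is left: -17/4; center: 3/2.
Taking the (5/9, 4/9)-weighted average: (5/9)·(-17/4) + (4/9)·(3/2) = -61/36.

-61/36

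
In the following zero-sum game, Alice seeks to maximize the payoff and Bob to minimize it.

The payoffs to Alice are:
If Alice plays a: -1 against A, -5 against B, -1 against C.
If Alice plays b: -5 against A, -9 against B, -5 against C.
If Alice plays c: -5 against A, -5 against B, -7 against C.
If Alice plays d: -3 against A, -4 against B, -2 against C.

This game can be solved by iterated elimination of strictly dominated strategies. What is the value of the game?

-4

Row c is strictly dominated by row d (-3>-5, -4>-5, -2>-7); eliminate c.
Row b is strictly dominated by row a (-1>-5, -5>-9, -1>-5); eliminate b.
Column A is strictly dominated by B for Bob (-5<-1, -4<-3); eliminate A.
Column C is strictly dominated by B for Bob (-5<-1, -4<-2); eliminate C.
Row a is strictly dominated by row d (-4>-5); eliminate a.
Only (d, B) remains, with payoff -4.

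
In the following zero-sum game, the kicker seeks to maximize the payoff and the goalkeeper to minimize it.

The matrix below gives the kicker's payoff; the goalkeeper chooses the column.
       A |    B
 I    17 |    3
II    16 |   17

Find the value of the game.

Row minima are 3 and 16, so the kicker's maximin is 16; column maxima are 17 and 17, so the goalkeeper's minimax is 17. These differ, so the equilibrium is in mixed strategies.
Let the kicker play I with probability p. The goalkeeper is indifferent when 17p + 16(1−p) = 3p + 17(1−p), giving p = 1/15.
Let the goalkeeper play A with probability q. The kicker is indifferent when 17q + 3(1−q) = 16q + 17(1−q), giving q = 14/15.
The value is 17·(14/15) + (3)·(1/15) = 241/15.

241/15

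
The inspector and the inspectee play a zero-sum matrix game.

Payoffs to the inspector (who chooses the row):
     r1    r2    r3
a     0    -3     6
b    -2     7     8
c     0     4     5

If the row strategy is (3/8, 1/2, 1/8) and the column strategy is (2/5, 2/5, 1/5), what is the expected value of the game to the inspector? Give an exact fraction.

Against (2/5, 2/5, 1/5), each row's expected payoff is a: 0; b: 18/5; c: 13/5.
Taking the (3/8, 1/2, 1/8)-weighted average: (3/8)·(0) + (1/2)·(18/5) + (1/8)·(13/5) = 17/8.

17/8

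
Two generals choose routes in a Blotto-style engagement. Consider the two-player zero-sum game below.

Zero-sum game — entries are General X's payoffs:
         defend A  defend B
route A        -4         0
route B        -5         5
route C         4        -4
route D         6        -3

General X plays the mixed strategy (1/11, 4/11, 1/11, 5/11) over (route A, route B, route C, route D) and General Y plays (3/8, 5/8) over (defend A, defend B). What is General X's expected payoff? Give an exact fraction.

Against (3/8, 5/8), each row's expected payoff is route A: -3/2; route B: 5/4; route C: -1; route D: 3/8.
Taking the (1/11, 4/11, 1/11, 5/11)-weighted average: (1/11)·(-3/2) + (4/11)·(5/4) + (1/11)·(-1) + (5/11)·(3/8) = 35/88.

35/88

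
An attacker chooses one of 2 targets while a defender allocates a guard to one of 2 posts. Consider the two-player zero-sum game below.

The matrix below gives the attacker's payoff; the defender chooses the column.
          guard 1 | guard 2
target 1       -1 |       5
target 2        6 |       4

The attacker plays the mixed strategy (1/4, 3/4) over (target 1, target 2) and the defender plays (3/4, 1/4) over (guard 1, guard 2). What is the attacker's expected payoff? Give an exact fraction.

Against (3/4, 1/4), each row's expected payoff is target 1: 1/2; target 2: 11/2.
Taking the (1/4, 3/4)-weighted average: (1/4)·(1/2) + (3/4)·(11/2) = 17/4.

17/4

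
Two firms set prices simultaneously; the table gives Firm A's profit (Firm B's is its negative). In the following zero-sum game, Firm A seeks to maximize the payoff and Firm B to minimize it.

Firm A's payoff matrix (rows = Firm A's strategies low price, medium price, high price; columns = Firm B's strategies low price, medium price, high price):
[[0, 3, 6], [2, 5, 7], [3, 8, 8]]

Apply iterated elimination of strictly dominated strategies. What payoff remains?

3

Row medium price is strictly dominated by row high price (3>2, 8>5, 8>7); eliminate medium price.
Row low price is strictly dominated by row high price (3>0, 8>3, 8>6); eliminate low price.
Column medium price is strictly dominated by low price for Firm B (3<8); eliminate medium price.
Column high price is strictly dominated by low price for Firm B (3<8); eliminate high price.
Only (high price, low price) remains, with payoff 3.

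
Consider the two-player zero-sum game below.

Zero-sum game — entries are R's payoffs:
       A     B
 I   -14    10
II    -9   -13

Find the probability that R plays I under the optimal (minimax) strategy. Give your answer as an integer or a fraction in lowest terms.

Row minima are -14 and -13, so R's maximin is -13; column maxima are -9 and 10, so C's minimax is -9. These differ, so the equilibrium is in mixed strategies.
Let R play I with probability p. C is indifferent when −14p − 9(1−p) = 10p − 13(1−p), giving p = 1/7.

1/7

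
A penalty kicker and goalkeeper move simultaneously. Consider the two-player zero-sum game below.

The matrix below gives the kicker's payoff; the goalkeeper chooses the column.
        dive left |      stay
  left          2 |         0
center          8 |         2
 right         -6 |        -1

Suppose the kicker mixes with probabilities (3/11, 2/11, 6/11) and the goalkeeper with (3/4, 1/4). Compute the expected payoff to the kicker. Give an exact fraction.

-1

Against (3/4, 1/4), each row's expected payoff is left: 3/2; center: 13/2; right: -19/4.
Taking the (3/11, 2/11, 6/11)-weighted average: (3/11)·(3/2) + (2/11)·(13/2) + (6/11)·(-19/4) = -1.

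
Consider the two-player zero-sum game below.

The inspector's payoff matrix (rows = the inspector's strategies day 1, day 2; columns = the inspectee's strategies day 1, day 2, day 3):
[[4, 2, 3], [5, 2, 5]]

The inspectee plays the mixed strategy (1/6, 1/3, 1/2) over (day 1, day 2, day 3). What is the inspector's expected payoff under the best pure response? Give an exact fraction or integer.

day 1: (4)·(1/6) + (2)·(1/3) + (3)·(1/2) = 17/6.
day 2: (5)·(1/6) + (2)·(1/3) + (5)·(1/2) = 4.
The best pure response is day 2 with expected payoff 4.

4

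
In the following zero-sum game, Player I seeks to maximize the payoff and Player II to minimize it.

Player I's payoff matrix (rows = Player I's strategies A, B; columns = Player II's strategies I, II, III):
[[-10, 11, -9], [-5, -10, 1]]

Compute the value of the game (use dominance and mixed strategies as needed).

Column III is strictly dominated by I for Player II (it gives Player I more in every row).
The remaining 2×2 game on (A, B) × (I, II) has no saddle point. Let Player I play A with probability p; indifference gives −10p − 5(1−p) = 11p − 10(1−p), so p = 5/26.
Similarly Player II's optimal q on I is 21/26, and the value is -10·(21/26) + (11)·(5/26) = -155/26.

-155/26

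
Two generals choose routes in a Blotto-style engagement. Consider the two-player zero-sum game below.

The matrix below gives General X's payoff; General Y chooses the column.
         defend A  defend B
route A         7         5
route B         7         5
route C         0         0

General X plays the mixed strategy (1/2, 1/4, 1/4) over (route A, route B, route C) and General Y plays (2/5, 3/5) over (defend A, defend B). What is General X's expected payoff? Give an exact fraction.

87/20

Against (2/5, 3/5), each row's expected payoff is route A: 29/5; route B: 29/5; route C: 0.
Taking the (1/2, 1/4, 1/4)-weighted average: (1/2)·(29/5) + (1/4)·(29/5) + (1/4)·(0) = 87/20.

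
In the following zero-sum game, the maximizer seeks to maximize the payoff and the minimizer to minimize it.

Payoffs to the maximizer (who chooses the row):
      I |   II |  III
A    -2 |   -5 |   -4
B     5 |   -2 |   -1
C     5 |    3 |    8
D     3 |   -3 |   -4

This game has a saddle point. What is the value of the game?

3

Row minima: -5, -2, 3, -4 → the maximizer's maximin is 3.
Column maxima: 5, 3, 8 → the minimizer's minimax is 3.
They coincide at (C, II), so the value is 3.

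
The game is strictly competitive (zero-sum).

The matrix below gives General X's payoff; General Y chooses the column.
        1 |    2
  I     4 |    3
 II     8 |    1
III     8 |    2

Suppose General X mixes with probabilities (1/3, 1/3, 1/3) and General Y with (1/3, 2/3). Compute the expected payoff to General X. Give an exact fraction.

32/9

Against (1/3, 2/3), each row's expected payoff is I: 10/3; II: 10/3; III: 4.
Taking the (1/3, 1/3, 1/3)-weighted average: (1/3)·(10/3) + (1/3)·(10/3) + (1/3)·(4) = 32/9.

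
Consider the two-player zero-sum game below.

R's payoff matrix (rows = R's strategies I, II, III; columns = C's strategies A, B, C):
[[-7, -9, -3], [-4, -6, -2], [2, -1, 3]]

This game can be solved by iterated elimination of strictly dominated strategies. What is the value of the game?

-1

Column C is strictly dominated by A for C (-7<-3, -4<-2, 2<3); eliminate C.
Row II is strictly dominated by row III (2>-4, -1>-6); eliminate II.
Column A is strictly dominated by B for C (-9<-7, -1<2); eliminate A.
Row I is strictly dominated by row III (-1>-9); eliminate I.
Only (III, B) remains, with payoff -1.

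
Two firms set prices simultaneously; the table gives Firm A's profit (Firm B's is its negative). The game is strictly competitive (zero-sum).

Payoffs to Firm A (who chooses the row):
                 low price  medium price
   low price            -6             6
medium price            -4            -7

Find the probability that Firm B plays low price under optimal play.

Row minima are -6 and -7, so Firm A's maximin is -6; column maxima are -4 and 6, so Firm B's minimax is -4. These differ, so the equilibrium is in mixed strategies.
Let Firm B play low price with probability q. Firm A is indifferent when −6q + 6(1−q) = −4q − 7(1−q), giving q = 13/15.

13/15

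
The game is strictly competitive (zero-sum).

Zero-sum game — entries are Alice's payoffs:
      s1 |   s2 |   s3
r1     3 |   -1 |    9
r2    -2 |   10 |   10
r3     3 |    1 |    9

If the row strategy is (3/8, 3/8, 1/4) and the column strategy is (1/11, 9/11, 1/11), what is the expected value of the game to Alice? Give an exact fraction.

345/88

Against (1/11, 9/11, 1/11), each row's expected payoff is r1: 3/11; r2: 98/11; r3: 21/11.
Taking the (3/8, 3/8, 1/4)-weighted average: (3/8)·(3/11) + (3/8)·(98/11) + (1/4)·(21/11) = 345/88.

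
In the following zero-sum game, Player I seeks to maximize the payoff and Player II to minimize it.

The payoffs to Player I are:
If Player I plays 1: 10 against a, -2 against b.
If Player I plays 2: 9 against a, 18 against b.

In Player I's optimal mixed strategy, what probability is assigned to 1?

Row minima are -2 and 9, so Player I's maximin is 9; column maxima are 10 and 18, so Player II's minimax is 10. These differ, so the equilibrium is in mixed strategies.
Let Player I play 1 with probability p. Player II is indifferent when 10p + 9(1−p) = −2p + 18(1−p), giving p = 3/7.

3/7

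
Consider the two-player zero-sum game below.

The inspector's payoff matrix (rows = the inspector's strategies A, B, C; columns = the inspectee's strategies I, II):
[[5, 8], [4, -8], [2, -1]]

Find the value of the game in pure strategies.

5

Row minima: 5, -8, -1 → the inspector's maximin is 5.
Column maxima: 5, 8 → the inspectee's minimax is 5.
They coincide at (A, I), so the value is 5.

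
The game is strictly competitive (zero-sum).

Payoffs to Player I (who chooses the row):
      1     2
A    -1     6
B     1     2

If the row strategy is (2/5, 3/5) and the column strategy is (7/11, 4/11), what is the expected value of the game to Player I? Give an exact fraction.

79/55

Against (7/11, 4/11), each row's expected payoff is A: 17/11; B: 15/11.
Taking the (2/5, 3/5)-weighted average: (2/5)·(17/11) + (3/5)·(15/11) = 79/55.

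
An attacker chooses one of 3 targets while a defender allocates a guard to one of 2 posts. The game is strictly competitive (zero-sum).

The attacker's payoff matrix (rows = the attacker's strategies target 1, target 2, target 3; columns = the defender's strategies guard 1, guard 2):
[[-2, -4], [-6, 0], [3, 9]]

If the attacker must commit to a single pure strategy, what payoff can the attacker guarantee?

The worst-case payoff for each row is target 1: -4, target 2: -6, target 3: 3.
The best of these is 3.

3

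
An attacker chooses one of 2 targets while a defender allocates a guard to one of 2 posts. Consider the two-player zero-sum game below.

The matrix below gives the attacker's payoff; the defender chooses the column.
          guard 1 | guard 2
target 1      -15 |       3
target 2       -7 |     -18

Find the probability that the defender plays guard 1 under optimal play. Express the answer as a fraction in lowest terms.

21/29

Row minima are -15 and -18, so the attacker's maximin is -15; column maxima are -7 and 3, so the defender's minimax is -7. These differ, so the equilibrium is in mixed strategies.
Let the defender play guard 1 with probability q. The attacker is indifferent when −15q + 3(1−q) = −7q − 18(1−q), giving q = 21/29.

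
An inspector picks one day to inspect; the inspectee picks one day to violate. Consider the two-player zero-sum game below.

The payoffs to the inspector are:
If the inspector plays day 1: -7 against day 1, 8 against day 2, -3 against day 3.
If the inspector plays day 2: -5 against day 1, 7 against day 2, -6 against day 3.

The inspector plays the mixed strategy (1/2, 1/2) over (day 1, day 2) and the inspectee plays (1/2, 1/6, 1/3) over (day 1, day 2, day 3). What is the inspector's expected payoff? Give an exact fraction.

-13/4

Against (1/2, 1/6, 1/3), each row's expected payoff is day 1: -19/6; day 2: -10/3.
Taking the (1/2, 1/2)-weighted average: (1/2)·(-19/6) + (1/2)·(-10/3) = -13/4.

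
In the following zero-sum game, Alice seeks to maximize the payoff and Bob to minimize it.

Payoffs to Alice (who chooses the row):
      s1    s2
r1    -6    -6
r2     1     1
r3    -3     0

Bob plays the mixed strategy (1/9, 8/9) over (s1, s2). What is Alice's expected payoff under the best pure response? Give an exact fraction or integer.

r1: (-6)·(1/9) + (-6)·(8/9) = -6.
r2: (1)·(1/9) + (1)·(8/9) = 1.
r3: (-3)·(1/9) + (0)·(8/9) = -1/3.
The best pure response is r2 with expected payoff 1.

1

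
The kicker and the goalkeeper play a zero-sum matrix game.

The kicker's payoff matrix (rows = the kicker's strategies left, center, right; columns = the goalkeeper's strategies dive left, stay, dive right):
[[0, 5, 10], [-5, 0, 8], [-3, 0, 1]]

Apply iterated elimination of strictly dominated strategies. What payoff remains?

Row right is strictly dominated by row left (0>-3, 5>0, 10>1); eliminate right.
Row center is strictly dominated by row left (0>-5, 5>0, 10>8); eliminate center.
Column stay is strictly dominated by dive left for the goalkeeper (0<5); eliminate stay.
Column dive right is strictly dominated by dive left for the goalkeeper (0<10); eliminate dive right.
Only (left, dive left) remains, with payoff 0.

0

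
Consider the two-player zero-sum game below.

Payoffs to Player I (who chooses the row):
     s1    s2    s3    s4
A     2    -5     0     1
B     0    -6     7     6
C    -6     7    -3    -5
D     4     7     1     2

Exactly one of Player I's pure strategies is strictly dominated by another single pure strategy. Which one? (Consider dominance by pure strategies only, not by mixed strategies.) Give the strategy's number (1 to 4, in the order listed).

Compare A with D: 4 > 2, 7 > -5, 1 > 0, 2 > 1.
So D strictly dominates A for Player I; A is strictly dominated.

1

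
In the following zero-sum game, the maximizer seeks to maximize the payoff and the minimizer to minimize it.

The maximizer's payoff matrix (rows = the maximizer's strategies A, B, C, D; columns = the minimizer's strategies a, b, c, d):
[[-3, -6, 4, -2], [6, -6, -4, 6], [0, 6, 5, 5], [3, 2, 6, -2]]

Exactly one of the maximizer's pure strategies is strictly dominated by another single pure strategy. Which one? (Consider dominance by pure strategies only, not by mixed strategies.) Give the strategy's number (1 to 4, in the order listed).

1

Compare A with C: 0 > -3, 6 > -6, 5 > 4, 5 > -2.
So C strictly dominates A for the maximizer; A is strictly dominated.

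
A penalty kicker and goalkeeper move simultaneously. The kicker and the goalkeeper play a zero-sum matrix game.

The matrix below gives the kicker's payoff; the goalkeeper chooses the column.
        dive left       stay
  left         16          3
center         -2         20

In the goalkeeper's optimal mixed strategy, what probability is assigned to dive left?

Row minima are 3 and -2, so the kicker's maximin is 3; column maxima are 16 and 20, so the goalkeeper's minimax is 16. These differ, so the equilibrium is in mixed strategies.
Let the goalkeeper play dive left with probability q. The kicker is indifferent when 16q + 3(1−q) = −2q + 20(1−q), giving q = 17/35.

17/35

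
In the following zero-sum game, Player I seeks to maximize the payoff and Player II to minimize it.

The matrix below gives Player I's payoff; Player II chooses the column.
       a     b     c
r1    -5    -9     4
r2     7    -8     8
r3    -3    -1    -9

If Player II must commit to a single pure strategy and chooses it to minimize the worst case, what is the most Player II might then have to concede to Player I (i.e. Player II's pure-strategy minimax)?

-1

The worst case (largest entry) in each column is a: 7, b: -1, c: 8.
The best (smallest) of these is -1.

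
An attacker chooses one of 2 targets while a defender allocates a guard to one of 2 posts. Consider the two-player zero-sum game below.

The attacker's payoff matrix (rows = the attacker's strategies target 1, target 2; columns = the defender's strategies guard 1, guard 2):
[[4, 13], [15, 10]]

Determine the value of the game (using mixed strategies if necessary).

Row minima are 4 and 10, so the attacker's maximin is 10; column maxima are 15 and 13, so the defender's minimax is 13. These differ, so the equilibrium is in mixed strategies.
Let the attacker play target 1 with probability p. The defender is indifferent when 4p + 15(1−p) = 13p + 10(1−p), giving p = 5/14.
Let the defender play guard 1 with probability q. The attacker is indifferent when 4q + 13(1−q) = 15q + 10(1−q), giving q = 3/14.
The value is 4·(3/14) + (13)·(11/14) = 155/14.

155/14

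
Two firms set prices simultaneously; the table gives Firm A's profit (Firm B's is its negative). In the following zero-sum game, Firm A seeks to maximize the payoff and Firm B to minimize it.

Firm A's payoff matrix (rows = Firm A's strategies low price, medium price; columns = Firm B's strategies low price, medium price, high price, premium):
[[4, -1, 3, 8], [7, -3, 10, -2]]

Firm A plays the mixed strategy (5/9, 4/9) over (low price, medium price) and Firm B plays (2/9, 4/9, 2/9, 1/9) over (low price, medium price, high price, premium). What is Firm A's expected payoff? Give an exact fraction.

Against (2/9, 4/9, 2/9, 1/9), each row's expected payoff is low price: 2; medium price: 20/9.
Taking the (5/9, 4/9)-weighted average: (5/9)·(2) + (4/9)·(20/9) = 170/81.

170/81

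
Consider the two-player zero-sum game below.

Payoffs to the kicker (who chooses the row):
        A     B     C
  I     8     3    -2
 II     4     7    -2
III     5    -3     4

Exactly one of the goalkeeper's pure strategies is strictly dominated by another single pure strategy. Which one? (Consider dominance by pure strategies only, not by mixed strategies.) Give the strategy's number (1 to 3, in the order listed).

The goalkeeper prefers columns that give the kicker less. Compare A with C: -2 < 8, -2 < 4, 4 < 5.
So C strictly dominates A for the goalkeeper; A is strictly dominated.

1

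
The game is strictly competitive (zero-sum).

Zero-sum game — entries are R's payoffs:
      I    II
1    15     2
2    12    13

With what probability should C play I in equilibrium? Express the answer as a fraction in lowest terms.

11/14

Row minima are 2 and 12, so R's maximin is 12; column maxima are 15 and 13, so C's minimax is 13. These differ, so the equilibrium is in mixed strategies.
Let C play I with probability q. R is indifferent when 15q + 2(1−q) = 12q + 13(1−q), giving q = 11/14.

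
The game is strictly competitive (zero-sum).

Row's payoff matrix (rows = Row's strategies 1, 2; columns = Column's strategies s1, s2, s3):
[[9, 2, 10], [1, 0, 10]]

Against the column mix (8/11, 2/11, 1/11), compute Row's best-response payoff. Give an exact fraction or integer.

86/11

1: (9)·(8/11) + (2)·(2/11) + (10)·(1/11) = 86/11.
2: (1)·(8/11) + (0)·(2/11) + (10)·(1/11) = 18/11.
The best pure response is 1 with expected payoff 86/11.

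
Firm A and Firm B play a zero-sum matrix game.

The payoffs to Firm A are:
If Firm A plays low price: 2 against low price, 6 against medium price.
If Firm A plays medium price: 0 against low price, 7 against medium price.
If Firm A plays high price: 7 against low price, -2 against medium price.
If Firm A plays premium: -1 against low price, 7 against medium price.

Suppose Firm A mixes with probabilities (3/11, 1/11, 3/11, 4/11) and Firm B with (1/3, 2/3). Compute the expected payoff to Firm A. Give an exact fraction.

Against (1/3, 2/3), each row's expected payoff is low price: 14/3; medium price: 14/3; high price: 1; premium: 13/3.
Taking the (3/11, 1/11, 3/11, 4/11)-weighted average: (3/11)·(14/3) + (1/11)·(14/3) + (3/11)·(1) + (4/11)·(13/3) = 39/11.

39/11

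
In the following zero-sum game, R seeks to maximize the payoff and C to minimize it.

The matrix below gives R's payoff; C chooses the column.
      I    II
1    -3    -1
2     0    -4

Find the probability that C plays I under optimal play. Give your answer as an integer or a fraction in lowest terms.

1/2

Row minima are -3 and -4, so R's maximin is -3; column maxima are 0 and -1, so C's minimax is -1. These differ, so the equilibrium is in mixed strategies.
Let C play I with probability q. R is indifferent when −3q − (1−q) = −4(1−q), giving q = 1/2.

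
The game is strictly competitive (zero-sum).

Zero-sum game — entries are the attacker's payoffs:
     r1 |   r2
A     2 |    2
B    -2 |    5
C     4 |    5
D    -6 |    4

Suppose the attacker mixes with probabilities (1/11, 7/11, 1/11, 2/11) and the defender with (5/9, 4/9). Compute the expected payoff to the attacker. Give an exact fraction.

Against (5/9, 4/9), each row's expected payoff is A: 2; B: 10/9; C: 40/9; D: -14/9.
Taking the (1/11, 7/11, 1/11, 2/11)-weighted average: (1/11)·(2) + (7/11)·(10/9) + (1/11)·(40/9) + (2/11)·(-14/9) = 100/99.

100/99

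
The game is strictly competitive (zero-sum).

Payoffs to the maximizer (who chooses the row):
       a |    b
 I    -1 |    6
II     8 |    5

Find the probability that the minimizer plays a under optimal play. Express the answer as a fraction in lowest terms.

Row minima are -1 and 5, so the maximizer's maximin is 5; column maxima are 8 and 6, so the minimizer's minimax is 6. These differ, so the equilibrium is in mixed strategies.
Let the minimizer play a with probability q. The maximizer is indifferent when −q + 6(1−q) = 8q + 5(1−q), giving q = 1/10.

1/10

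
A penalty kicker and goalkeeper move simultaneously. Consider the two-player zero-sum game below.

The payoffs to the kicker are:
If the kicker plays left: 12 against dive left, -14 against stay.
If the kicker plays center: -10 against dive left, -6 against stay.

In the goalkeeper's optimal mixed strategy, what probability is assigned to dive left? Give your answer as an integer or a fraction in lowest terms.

4/15

Row minima are -14 and -10, so the kicker's maximin is -10; column maxima are 12 and -6, so the goalkeeper's minimax is -6. These differ, so the equilibrium is in mixed strategies.
Let the goalkeeper play dive left with probability q. The kicker is indifferent when 12q − 14(1−q) = −10q − 6(1−q), giving q = 4/15.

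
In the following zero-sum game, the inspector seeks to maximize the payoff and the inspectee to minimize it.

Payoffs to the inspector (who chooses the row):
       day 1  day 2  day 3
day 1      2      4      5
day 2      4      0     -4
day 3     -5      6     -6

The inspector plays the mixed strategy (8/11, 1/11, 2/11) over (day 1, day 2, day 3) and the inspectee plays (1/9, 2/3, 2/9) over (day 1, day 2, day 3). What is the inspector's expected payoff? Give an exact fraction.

322/99

Against (1/9, 2/3, 2/9), each row's expected payoff is day 1: 4; day 2: -4/9; day 3: 19/9.
Taking the (8/11, 1/11, 2/11)-weighted average: (8/11)·(4) + (1/11)·(-4/9) + (2/11)·(19/9) = 322/99.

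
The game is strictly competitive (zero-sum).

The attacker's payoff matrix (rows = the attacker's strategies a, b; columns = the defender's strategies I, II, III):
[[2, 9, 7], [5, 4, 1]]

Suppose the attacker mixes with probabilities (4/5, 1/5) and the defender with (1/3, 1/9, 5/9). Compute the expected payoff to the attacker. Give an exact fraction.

224/45

Against (1/3, 1/9, 5/9), each row's expected payoff is a: 50/9; b: 8/3.
Taking the (4/5, 1/5)-weighted average: (4/5)·(50/9) + (1/5)·(8/3) = 224/45.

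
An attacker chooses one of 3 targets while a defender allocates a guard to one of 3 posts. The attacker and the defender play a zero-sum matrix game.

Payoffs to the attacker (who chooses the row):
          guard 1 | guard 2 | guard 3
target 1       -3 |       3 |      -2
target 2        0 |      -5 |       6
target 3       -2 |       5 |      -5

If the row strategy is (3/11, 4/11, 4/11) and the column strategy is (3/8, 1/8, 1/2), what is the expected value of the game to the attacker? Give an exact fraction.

Against (3/8, 1/8, 1/2), each row's expected payoff is target 1: -7/4; target 2: 19/8; target 3: -21/8.
Taking the (3/11, 4/11, 4/11)-weighted average: (3/11)·(-7/4) + (4/11)·(19/8) + (4/11)·(-21/8) = -25/44.

-25/44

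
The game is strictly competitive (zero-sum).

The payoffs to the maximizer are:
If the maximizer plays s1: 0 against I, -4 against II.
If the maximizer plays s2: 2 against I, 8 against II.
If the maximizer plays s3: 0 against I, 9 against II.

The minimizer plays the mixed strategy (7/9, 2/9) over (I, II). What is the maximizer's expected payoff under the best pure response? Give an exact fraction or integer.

10/3

s1: (0)·(7/9) + (-4)·(2/9) = -8/9.
s2: (2)·(7/9) + (8)·(2/9) = 10/3.
s3: (0)·(7/9) + (9)·(2/9) = 2.
The best pure response is s2 with expected payoff 10/3.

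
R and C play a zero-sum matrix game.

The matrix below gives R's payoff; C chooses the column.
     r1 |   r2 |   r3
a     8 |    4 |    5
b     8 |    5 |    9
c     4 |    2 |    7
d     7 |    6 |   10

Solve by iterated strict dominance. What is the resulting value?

6

Column r3 is strictly dominated by r2 for C (4<5, 5<9, 2<7, 6<10); eliminate r3.
Column r1 is strictly dominated by r2 for C (4<8, 5<8, 2<4, 6<7); eliminate r1.
Row a is strictly dominated by row b (5>4); eliminate a.
Row c is strictly dominated by row b (5>2); eliminate c.
Row b is strictly dominated by row d (6>5); eliminate b.
Only (d, r2) remains, with payoff 6.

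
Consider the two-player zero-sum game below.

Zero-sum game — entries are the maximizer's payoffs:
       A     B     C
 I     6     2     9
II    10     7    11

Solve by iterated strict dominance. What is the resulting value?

7

Row I is strictly dominated by row II (10>6, 7>2, 11>9); eliminate I.
Column C is strictly dominated by A for the minimizer (10<11); eliminate C.
Column A is strictly dominated by B for the minimizer (7<10); eliminate A.
Only (II, B) remains, with payoff 7.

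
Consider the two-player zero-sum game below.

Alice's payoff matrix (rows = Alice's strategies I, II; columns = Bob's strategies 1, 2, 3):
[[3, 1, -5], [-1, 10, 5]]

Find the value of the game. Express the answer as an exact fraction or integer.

5/7

Column 2 is strictly dominated by 3 for Bob (it gives Alice more in every row).
The remaining 2×2 game on (I, II) × (1, 3) has no saddle point. Let Alice play I with probability p; indifference gives 3p − (1−p) = −5p + 5(1−p), so p = 3/7.
Similarly Bob's optimal q on 1 is 5/7, and the value is 3·(5/7) + (-5)·(2/7) = 5/7.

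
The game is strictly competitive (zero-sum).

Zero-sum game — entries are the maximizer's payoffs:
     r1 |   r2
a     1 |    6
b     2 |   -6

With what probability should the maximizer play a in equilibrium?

8/13

Row minima are 1 and -6, so the maximizer's maximin is 1; column maxima are 2 and 6, so the minimizer's minimax is 2. These differ, so the equilibrium is in mixed strategies.
Let the maximizer play a with probability p. The minimizer is indifferent when p + 2(1−p) = 6p − 6(1−p), giving p = 8/13.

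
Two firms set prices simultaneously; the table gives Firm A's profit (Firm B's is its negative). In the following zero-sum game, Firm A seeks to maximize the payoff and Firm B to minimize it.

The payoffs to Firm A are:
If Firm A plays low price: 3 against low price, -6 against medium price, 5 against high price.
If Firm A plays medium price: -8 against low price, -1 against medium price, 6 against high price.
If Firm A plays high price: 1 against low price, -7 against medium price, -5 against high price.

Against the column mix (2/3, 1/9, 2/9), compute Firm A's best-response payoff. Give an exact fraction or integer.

22/9

low price: (3)·(2/3) + (-6)·(1/9) + (5)·(2/9) = 22/9.
medium price: (-8)·(2/3) + (-1)·(1/9) + (6)·(2/9) = -37/9.
high price: (1)·(2/3) + (-7)·(1/9) + (-5)·(2/9) = -11/9.
The best pure response is low price with expected payoff 22/9.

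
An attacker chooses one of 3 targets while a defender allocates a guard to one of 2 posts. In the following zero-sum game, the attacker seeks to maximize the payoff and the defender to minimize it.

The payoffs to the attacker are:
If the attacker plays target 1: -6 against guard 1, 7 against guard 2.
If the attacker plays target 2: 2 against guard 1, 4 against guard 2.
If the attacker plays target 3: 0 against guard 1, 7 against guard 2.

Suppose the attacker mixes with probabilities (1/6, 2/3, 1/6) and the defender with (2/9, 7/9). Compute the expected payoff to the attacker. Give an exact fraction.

Against (2/9, 7/9), each row's expected payoff is target 1: 37/9; target 2: 32/9; target 3: 49/9.
Taking the (1/6, 2/3, 1/6)-weighted average: (1/6)·(37/9) + (2/3)·(32/9) + (1/6)·(49/9) = 107/27.

107/27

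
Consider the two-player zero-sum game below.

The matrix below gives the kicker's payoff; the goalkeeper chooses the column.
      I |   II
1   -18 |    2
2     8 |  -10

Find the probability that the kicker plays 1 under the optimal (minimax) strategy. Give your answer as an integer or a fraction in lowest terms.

Row minima are -18 and -10, so the kicker's maximin is -10; column maxima are 8 and 2, so the goalkeeper's minimax is 2. These differ, so the equilibrium is in mixed strategies.
Let the kicker play 1 with probability p. The goalkeeper is indifferent when −18p + 8(1−p) = 2p − 10(1−p), giving p = 9/19.

9/19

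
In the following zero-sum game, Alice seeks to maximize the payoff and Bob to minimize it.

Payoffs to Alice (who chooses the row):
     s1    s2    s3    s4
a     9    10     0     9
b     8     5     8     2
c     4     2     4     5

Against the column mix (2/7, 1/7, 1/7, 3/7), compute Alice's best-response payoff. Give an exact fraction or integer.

55/7

a: (9)·(2/7) + (10)·(1/7) + (0)·(1/7) + (9)·(3/7) = 55/7.
b: (8)·(2/7) + (5)·(1/7) + (8)·(1/7) + (2)·(3/7) = 5.
c: (4)·(2/7) + (2)·(1/7) + (4)·(1/7) + (5)·(3/7) = 29/7.
The best pure response is a with expected payoff 55/7.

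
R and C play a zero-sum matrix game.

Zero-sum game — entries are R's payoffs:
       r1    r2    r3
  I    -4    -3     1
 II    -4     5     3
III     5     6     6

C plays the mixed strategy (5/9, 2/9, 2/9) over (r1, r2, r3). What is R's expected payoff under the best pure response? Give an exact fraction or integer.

I: (-4)·(5/9) + (-3)·(2/9) + (1)·(2/9) = -8/3.
II: (-4)·(5/9) + (5)·(2/9) + (3)·(2/9) = -4/9.
III: (5)·(5/9) + (6)·(2/9) + (6)·(2/9) = 49/9.
The best pure response is III with expected payoff 49/9.

49/9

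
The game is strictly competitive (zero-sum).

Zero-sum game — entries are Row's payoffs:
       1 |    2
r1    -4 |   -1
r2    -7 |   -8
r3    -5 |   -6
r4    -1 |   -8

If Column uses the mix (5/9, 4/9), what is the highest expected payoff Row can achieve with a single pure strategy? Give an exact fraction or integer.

r1: (-4)·(5/9) + (-1)·(4/9) = -8/3.
r2: (-7)·(5/9) + (-8)·(4/9) = -67/9.
r3: (-5)·(5/9) + (-6)·(4/9) = -49/9.
r4: (-1)·(5/9) + (-8)·(4/9) = -37/9.
The best pure response is r1 with expected payoff -8/3.

-8/3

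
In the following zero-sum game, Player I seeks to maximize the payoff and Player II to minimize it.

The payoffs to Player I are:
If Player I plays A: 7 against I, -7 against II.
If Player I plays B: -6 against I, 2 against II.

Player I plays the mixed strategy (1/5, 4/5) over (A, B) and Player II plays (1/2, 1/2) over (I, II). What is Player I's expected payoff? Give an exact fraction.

-8/5

Against (1/2, 1/2), each row's expected payoff is A: 0; B: -2.
Taking the (1/5, 4/5)-weighted average: (1/5)·(0) + (4/5)·(-2) = -8/5.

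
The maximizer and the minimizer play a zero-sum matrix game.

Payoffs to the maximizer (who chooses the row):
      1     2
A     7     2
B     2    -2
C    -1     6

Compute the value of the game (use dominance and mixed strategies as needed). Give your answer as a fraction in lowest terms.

Row B is strictly dominated by row A, so the maximizer never plays it.
The remaining 2×2 game on (A, C) × (1, 2) has no saddle point. Let the maximizer play A with probability p; indifference gives 7p − (1−p) = 2p + 6(1−p), so p = 7/12.
Similarly the minimizer's optimal q on 1 is 1/3, and the value is 7·(1/3) + (2)·(2/3) = 11/3.

11/3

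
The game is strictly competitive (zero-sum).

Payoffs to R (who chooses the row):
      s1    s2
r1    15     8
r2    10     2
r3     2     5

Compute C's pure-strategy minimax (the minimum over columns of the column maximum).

8

The worst case (largest entry) in each column is s1: 15, s2: 8.
The best (smallest) of these is 8.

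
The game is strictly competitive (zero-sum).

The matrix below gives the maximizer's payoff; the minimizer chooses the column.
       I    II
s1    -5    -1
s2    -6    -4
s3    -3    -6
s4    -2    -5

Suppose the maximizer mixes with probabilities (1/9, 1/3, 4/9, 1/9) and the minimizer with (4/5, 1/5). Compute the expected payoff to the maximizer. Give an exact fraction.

Against (4/5, 1/5), each row's expected payoff is s1: -21/5; s2: -28/5; s3: -18/5; s4: -13/5.
Taking the (1/9, 1/3, 4/9, 1/9)-weighted average: (1/9)·(-21/5) + (1/3)·(-28/5) + (4/9)·(-18/5) + (1/9)·(-13/5) = -38/9.

-38/9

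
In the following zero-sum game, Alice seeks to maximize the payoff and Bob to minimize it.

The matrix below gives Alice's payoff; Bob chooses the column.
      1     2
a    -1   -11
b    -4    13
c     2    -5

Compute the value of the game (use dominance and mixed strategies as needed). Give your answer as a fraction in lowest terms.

Row a is strictly dominated by row c, so Alice never plays it.
The remaining 2×2 game on (b, c) × (1, 2) has no saddle point. Let Alice play b with probability p; indifference gives −4p + 2(1−p) = 13p − 5(1−p), so p = 7/24.
Similarly Bob's optimal q on 1 is 3/4, and the value is -4·(3/4) + (13)·(1/4) = 1/4.

1/4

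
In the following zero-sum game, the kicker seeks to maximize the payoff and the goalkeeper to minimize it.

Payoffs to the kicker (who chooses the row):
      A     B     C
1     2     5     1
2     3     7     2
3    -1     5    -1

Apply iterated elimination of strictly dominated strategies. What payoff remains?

Row 1 is strictly dominated by row 2 (3>2, 7>5, 2>1); eliminate 1.
Column B is strictly dominated by A for the goalkeeper (3<7, -1<5); eliminate B.
Row 3 is strictly dominated by row 2 (3>-1, 2>-1); eliminate 3.
Column A is strictly dominated by C for the goalkeeper (2<3); eliminate A.
Only (2, C) remains, with payoff 2.

2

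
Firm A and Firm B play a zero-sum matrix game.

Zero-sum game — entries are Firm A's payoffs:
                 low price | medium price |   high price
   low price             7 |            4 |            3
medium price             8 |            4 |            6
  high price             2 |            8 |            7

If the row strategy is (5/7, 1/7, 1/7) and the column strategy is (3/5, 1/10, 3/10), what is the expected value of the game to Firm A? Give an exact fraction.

193/35

Against (3/5, 1/10, 3/10), each row's expected payoff is low price: 11/2; medium price: 7; high price: 41/10.
Taking the (5/7, 1/7, 1/7)-weighted average: (5/7)·(11/2) + (1/7)·(7) + (1/7)·(41/10) = 193/35.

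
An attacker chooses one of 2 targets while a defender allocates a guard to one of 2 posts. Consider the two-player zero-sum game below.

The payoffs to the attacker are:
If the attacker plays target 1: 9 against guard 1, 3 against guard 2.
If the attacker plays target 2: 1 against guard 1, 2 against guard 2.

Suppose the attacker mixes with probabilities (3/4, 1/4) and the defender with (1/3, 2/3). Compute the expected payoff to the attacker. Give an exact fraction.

Against (1/3, 2/3), each row's expected payoff is target 1: 5; target 2: 5/3.
Taking the (3/4, 1/4)-weighted average: (3/4)·(5) + (1/4)·(5/3) = 25/6.

25/6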